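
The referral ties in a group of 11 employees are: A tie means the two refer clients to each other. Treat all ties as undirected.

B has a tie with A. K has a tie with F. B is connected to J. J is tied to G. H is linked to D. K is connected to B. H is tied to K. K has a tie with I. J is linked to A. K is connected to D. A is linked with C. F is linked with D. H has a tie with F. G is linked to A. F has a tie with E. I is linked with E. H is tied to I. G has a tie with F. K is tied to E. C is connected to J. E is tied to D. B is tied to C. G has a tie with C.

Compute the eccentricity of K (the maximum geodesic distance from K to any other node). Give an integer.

2

Distances from K: A:2, B:1, C:2, D:1, E:1, F:1, G:2, H:1, I:1, J:2.
The largest is 2 (to G, A, C, and J), so the eccentricity of K is 2.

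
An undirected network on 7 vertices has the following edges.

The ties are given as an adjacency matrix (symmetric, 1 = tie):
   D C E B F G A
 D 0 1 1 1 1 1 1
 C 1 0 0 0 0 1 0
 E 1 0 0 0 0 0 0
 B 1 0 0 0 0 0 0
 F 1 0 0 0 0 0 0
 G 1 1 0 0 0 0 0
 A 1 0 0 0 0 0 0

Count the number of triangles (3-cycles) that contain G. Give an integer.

1

G's neighbors: C and D.
Neighbor pairs that are themselves tied: G–C–D. Each forms one triangle with G, for 1 in total.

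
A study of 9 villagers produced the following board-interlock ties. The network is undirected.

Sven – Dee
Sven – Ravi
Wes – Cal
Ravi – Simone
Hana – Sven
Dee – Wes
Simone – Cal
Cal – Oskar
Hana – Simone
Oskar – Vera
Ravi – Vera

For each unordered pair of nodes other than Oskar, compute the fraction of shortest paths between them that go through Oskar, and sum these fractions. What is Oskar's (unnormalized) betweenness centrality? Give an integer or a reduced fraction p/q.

2

Pairs whose geodesics pass through Oskar — Vera–Cal: 1; Vera–Wes: 1.
All other pairs contribute 0.
Summing the contributions gives betweenness(Oskar) = 2.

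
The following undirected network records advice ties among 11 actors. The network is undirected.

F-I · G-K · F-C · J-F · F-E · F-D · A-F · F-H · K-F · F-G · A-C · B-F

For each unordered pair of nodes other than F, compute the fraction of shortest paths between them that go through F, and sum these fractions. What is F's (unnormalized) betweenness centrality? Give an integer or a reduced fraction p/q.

43

Pairs whose geodesics pass through F — B–D: 1; B–I: 1; B–J: 1; B–K: 1; B–G: 1; B–A: 1; B–H: 1; B–C: 1; B–E: 1; D–I: 1; D–J: 1; D–K: 1; D–G: 1; D–A: 1 … (+29 more pairs).
All other pairs contribute 0.
Summing the contributions gives betweenness(F) = 43.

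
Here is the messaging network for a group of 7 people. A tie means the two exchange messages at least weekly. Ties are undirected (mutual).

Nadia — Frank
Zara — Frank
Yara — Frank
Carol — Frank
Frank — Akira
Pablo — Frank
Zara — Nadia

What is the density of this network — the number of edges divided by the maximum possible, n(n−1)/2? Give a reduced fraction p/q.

There are 7 edges and 7 nodes, so the maximum possible is C(7,2) = 21.
Density = 7/21 = 1/3.

1/3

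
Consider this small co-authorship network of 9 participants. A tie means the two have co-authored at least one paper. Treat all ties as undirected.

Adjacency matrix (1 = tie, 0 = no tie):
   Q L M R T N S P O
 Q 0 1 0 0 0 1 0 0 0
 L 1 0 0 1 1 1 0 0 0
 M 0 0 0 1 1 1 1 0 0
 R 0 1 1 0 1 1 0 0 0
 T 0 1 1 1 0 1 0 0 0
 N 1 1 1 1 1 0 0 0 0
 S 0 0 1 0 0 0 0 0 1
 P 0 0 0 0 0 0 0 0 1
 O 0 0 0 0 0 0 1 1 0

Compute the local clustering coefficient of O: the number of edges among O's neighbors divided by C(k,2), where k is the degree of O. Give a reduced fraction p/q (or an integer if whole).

O's neighbors: P and S (k = 2).
Possible neighbor pairs: C(2,2) = 1. Edges among them: none → e = 0.
Clustering(O) = 0/1.

0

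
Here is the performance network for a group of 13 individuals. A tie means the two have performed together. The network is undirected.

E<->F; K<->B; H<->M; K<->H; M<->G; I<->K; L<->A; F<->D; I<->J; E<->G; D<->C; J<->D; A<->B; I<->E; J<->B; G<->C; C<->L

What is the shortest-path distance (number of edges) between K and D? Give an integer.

One shortest route is K – B – J – D, which uses 3 edges, and at distance 2 from K we only reach {A, E, J, M}, which does not include D. So d(K,D) = 3.

3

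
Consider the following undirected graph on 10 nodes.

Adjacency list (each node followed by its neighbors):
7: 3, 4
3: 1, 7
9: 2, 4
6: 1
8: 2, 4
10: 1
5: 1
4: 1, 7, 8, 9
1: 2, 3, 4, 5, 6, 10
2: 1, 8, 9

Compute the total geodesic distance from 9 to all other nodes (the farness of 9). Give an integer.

Distances from 9: 1:2, 2:1, 3:3, 4:1, 5:3, 6:3, 7:2, 8:2, 10:3.
Sum = 2 + 1 + 3 + 1 + 3 + 3 + 2 + 2 + 3 = 20.

20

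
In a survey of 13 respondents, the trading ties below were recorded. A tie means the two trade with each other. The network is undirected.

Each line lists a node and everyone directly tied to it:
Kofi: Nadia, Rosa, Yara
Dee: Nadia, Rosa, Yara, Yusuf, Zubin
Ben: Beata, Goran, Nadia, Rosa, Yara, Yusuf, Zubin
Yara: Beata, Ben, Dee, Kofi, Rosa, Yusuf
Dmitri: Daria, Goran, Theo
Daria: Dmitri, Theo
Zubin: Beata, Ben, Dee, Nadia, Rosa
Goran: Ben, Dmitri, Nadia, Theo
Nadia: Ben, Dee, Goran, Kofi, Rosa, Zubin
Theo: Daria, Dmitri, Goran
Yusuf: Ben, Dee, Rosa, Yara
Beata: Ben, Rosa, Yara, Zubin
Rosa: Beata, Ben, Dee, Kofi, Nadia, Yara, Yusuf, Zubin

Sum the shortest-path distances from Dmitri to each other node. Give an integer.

Distances from Dmitri: Beata:3, Ben:2, Daria:1, Dee:3, Goran:1, Kofi:3, Nadia:2, Rosa:3, Theo:1, Yara:3, Yusuf:3, Zubin:3.
Sum = 3 + 2 + 1 + 3 + 1 + 3 + 2 + 3 + 1 + 3 + 3 + 3 = 28.

28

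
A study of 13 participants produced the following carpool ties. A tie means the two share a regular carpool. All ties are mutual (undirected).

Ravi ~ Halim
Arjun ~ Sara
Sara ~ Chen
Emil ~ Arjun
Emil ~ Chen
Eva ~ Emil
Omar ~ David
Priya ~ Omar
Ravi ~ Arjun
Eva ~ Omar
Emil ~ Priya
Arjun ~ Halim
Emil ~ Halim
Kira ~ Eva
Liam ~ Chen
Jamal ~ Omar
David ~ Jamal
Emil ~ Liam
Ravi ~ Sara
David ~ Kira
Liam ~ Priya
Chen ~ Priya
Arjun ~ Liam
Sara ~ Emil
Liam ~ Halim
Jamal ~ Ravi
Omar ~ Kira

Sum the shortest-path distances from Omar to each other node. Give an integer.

22

Distances from Omar: Arjun:3, Chen:2, David:1, Emil:2, Eva:1, Halim:3, Jamal:1, Kira:1, Liam:2, Priya:1, Ravi:2, Sara:3.
Sum = 3 + 2 + 1 + 2 + 1 + 3 + 1 + 1 + 2 + 1 + 2 + 3 = 22.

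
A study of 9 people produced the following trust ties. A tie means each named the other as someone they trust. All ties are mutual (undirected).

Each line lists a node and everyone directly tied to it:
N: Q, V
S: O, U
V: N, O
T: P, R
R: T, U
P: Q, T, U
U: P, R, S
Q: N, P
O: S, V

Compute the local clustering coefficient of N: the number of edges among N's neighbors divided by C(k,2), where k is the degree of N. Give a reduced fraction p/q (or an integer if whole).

N's neighbors: Q and V (k = 2).
Possible neighbor pairs: C(2,2) = 1. Edges among them: none → e = 0.
Clustering(N) = 0/1.

0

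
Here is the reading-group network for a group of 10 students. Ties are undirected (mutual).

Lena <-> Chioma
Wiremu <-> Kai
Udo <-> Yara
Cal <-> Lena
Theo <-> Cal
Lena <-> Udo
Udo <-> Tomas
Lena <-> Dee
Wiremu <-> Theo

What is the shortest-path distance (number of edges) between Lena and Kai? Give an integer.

4

One shortest route is Lena – Cal – Theo – Wiremu – Kai, which uses 4 edges, and at distance 3 from Lena we only reach {Wiremu}, which does not include Kai. So d(Lena,Kai) = 4.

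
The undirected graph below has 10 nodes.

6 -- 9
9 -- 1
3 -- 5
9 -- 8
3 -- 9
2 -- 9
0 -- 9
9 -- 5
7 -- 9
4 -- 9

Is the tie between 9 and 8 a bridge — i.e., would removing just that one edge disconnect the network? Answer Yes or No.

Yes

Without the 9–8 edge there is no alternate route between 9 and 8, so the network disconnects. It is a bridge.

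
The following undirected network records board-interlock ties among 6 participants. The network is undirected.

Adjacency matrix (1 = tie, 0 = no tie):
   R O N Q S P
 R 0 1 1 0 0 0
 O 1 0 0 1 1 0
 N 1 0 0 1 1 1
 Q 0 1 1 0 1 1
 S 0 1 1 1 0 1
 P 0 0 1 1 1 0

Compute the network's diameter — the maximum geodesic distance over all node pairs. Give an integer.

Eccentricity of each node (its greatest distance to any other): N:2, O:2, P:2, Q:2, R:2, S:2.
The maximum eccentricity is 2, realized for instance by the pair R–Q via R – O – Q. So the diameter is 2.

2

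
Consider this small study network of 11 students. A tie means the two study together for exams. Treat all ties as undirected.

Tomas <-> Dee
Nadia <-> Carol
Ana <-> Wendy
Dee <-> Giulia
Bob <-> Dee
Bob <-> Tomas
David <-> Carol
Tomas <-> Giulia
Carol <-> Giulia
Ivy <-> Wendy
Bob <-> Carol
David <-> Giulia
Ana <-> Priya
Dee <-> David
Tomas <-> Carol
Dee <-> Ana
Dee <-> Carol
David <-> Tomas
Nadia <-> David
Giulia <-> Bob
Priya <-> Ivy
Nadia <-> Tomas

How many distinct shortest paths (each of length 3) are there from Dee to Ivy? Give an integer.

2

The shortest distance is 3. The length-3 paths are: Dee–Ana–Priya–Ivy; Dee–Ana–Wendy–Ivy.
That gives 2 distinct shortest paths.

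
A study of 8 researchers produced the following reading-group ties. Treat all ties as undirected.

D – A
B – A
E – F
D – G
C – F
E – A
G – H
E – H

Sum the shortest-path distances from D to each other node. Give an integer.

Distances from D: A:1, B:2, C:4, E:2, F:3, G:1, H:2.
Sum = 1 + 2 + 4 + 2 + 3 + 1 + 2 = 15.

15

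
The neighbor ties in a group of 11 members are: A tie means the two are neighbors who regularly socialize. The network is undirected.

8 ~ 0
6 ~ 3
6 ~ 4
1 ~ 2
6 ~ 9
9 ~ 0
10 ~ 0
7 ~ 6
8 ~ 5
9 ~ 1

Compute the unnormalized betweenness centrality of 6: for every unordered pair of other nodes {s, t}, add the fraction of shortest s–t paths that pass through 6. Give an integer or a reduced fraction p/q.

24

Pairs whose geodesics pass through 6 — 0–7: 1; 0–3: 1; 0–4: 1; 7–10: 1; 7–9: 1; 7–5: 1; 7–3: 1; 7–1: 1; 7–8: 1; 7–4: 1; 7–2: 1; 10–3: 1; 10–4: 1; 9–3: 1 … (+10 more pairs).
All other pairs contribute 0.
Summing the contributions gives betweenness(6) = 24.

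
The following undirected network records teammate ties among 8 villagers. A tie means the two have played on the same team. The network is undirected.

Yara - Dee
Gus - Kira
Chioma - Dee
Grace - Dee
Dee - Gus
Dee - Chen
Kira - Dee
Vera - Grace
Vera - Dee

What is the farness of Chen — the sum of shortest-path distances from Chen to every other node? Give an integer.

13

Distances from Chen: Chioma:2, Dee:1, Grace:2, Gus:2, Kira:2, Vera:2, Yara:2.
Sum = 2 + 1 + 2 + 2 + 2 + 2 + 2 = 13.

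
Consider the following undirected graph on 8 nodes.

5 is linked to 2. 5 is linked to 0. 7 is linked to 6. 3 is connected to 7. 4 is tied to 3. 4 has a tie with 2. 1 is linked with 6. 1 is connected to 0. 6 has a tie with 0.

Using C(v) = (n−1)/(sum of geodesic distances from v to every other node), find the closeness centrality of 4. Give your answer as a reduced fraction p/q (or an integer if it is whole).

Distances from 4: 0:3, 1:4, 2:1, 3:1, 5:2, 6:3, 7:2. Sum = 16.
n = 8, so closeness = 7/16.

7/16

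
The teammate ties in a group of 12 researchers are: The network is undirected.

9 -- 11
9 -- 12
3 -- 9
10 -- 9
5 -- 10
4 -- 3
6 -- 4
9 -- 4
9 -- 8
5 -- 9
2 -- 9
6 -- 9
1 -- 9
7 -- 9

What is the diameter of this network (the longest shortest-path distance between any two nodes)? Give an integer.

2

Eccentricity of each node (its greatest distance to any other): 1:2, 2:2, 3:2, 4:2, 5:2, 6:2, 7:2, 8:2, 9:1, 10:2, 11:2, 12:2.
The maximum eccentricity is 2, realized for instance by the pair 1–3 via 1 – 9 – 3. So the diameter is 2.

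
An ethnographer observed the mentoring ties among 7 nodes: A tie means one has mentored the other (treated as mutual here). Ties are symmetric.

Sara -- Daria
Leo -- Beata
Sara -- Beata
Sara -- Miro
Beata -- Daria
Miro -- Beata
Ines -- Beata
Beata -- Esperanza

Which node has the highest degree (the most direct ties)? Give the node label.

Degrees — Beata:6, Daria:2, Esperanza:1, Ines:1, Leo:1, Miro:2, Sara:3.
The maximum is 6, attained only by Beata.

Beata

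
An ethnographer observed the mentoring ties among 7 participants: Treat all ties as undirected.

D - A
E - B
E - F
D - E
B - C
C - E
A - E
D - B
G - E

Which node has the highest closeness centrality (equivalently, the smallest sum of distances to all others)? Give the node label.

E

Farness (sum of distances to all others) for each node — A:10, B:9, C:10, D:9, E:6, F:11, G:11.
The smallest farness is 6, for E, so E has the highest closeness.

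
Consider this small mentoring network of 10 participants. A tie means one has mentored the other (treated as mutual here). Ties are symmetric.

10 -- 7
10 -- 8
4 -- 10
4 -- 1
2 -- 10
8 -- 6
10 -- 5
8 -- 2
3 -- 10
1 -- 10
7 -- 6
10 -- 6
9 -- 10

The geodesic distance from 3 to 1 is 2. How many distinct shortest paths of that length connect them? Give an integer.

1

The shortest distance is 2, and the only length-2 path is 3–10–1. So there is exactly 1 shortest path.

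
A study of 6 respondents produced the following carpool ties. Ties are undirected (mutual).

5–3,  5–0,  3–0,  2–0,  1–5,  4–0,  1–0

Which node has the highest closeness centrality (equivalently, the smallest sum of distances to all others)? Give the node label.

0

Farness (sum of distances to all others) for each node — 0:5, 1:8, 2:9, 3:8, 4:9, 5:7.
The smallest farness is 5, for 0, so 0 has the highest closeness.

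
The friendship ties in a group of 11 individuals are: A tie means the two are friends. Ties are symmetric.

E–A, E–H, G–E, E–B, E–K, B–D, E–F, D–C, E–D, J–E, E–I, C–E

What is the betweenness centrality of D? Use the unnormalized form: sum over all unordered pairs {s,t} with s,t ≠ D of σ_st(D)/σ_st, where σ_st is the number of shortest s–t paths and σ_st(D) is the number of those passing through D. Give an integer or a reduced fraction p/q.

1/2

Pairs whose geodesics pass through D — B–C: 1/2.
All other pairs contribute 0.
Summing the contributions gives betweenness(D) = 1/2.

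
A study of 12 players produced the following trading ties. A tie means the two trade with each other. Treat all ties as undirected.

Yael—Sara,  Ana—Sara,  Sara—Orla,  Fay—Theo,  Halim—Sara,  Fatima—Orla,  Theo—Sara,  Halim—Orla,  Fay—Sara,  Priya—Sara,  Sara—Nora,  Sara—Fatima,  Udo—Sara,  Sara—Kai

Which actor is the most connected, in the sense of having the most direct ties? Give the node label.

Degrees — Ana:1, Fatima:2, Fay:2, Halim:2, Kai:1, Nora:1, Orla:3, Priya:1, Sara:11, Theo:2, Udo:1, Yael:1.
The maximum is 11, attained only by Sara.

Sara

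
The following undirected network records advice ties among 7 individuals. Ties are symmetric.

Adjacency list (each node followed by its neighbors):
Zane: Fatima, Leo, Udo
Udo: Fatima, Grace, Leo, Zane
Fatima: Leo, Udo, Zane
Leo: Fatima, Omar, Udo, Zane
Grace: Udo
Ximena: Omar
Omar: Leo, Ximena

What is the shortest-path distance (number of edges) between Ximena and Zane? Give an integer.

One shortest route is Ximena – Omar – Leo – Zane, which uses 3 edges, and at distance 2 from Ximena we only reach {Leo}, which does not include Zane. So d(Ximena,Zane) = 3.

3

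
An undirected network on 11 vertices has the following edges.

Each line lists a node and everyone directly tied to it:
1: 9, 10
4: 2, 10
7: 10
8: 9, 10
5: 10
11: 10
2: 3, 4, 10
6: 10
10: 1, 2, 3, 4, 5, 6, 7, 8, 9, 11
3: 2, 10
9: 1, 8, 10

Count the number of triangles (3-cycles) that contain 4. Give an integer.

1

4's neighbors: 2 and 10.
Neighbor pairs that are themselves tied: 4–2–10. Each forms one triangle with 4, for 1 in total.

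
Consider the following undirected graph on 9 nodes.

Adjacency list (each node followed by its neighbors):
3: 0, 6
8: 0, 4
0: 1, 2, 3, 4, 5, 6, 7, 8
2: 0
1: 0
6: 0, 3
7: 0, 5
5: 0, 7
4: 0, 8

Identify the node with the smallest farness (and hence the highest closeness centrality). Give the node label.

0

Farness (sum of distances to all others) for each node — 0:8, 1:15, 2:15, 3:14, 4:14, 5:14, 6:14, 7:14, 8:14.
The smallest farness is 8, for 0, so 0 has the highest closeness.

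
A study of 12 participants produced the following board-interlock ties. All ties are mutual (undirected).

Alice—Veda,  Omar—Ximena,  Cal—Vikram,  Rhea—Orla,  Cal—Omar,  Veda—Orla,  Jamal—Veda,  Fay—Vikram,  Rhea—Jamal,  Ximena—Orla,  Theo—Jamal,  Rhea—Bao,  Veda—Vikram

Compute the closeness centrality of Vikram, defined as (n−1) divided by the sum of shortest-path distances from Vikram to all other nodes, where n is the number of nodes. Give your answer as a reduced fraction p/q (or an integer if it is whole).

11/24

Distances from Vikram: Alice:2, Bao:4, Cal:1, Fay:1, Jamal:2, Omar:2, Orla:2, Rhea:3, Theo:3, Veda:1, Ximena:3. Sum = 24.
n = 12, so closeness = 11/24.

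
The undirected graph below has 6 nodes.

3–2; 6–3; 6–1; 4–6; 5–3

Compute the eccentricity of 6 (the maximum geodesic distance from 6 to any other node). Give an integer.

Distances from 6: 1:1, 2:2, 3:1, 4:1, 5:2.
The largest is 2 (to 5 and 2), so the eccentricity of 6 is 2.

2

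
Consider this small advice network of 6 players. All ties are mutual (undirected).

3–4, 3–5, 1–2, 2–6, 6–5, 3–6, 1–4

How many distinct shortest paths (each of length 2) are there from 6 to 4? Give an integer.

1

The shortest distance is 2, and the only length-2 path is 6–3–4. So there is exactly 1 shortest path.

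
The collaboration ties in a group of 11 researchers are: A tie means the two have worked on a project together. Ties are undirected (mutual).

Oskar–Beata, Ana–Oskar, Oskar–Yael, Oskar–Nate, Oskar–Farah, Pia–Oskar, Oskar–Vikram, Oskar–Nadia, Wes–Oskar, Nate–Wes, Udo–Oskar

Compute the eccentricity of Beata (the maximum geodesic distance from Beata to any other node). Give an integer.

2

Distances from Beata: Ana:2, Farah:2, Nadia:2, Nate:2, Oskar:1, Pia:2, Udo:2, Vikram:2, Wes:2, Yael:2.
The largest is 2 (to Vikram, Wes, Farah, Nadia, Udo, Nate, Pia, Ana, and Yael), so the eccentricity of Beata is 2.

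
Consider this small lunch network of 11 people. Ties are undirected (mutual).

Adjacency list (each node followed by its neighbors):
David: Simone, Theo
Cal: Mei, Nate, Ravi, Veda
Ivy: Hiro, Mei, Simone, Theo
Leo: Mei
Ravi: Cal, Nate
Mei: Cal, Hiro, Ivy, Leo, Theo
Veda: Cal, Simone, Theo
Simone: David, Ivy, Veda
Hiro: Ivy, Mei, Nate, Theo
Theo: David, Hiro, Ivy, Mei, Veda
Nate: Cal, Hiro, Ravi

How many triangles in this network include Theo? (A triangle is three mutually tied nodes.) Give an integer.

3

Theo's neighbors: David, Hiro, Ivy, Mei, and Veda.
Neighbor pairs that are themselves tied: Theo–Hiro–Ivy; Theo–Hiro–Mei; Theo–Ivy–Mei. Each forms one triangle with Theo, for 3 in total.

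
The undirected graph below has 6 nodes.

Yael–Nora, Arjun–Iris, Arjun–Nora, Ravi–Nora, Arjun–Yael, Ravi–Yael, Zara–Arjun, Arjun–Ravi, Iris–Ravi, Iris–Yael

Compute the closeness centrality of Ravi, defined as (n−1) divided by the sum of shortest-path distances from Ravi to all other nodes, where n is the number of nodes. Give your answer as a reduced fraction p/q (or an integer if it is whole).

5/6

Distances from Ravi: Arjun:1, Iris:1, Nora:1, Yael:1, Zara:2. Sum = 6.
n = 6, so closeness = 5/6.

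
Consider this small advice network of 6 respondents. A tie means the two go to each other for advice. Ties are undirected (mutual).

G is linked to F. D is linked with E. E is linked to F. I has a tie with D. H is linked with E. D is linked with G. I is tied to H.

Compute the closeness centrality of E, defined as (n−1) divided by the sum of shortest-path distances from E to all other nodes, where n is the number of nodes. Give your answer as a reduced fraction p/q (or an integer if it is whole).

5/7

Distances from E: D:1, F:1, G:2, H:1, I:2. Sum = 7.
n = 6, so closeness = 5/7.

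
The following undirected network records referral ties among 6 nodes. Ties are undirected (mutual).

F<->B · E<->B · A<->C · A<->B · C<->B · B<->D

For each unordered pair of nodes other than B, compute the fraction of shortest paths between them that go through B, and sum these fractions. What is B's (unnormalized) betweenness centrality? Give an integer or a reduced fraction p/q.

9

Pairs whose geodesics pass through B — F–A: 1; F–C: 1; F–D: 1; F–E: 1; A–D: 1; A–E: 1; C–D: 1; C–E: 1; D–E: 1.
All other pairs contribute 0.
Summing the contributions gives betweenness(B) = 9.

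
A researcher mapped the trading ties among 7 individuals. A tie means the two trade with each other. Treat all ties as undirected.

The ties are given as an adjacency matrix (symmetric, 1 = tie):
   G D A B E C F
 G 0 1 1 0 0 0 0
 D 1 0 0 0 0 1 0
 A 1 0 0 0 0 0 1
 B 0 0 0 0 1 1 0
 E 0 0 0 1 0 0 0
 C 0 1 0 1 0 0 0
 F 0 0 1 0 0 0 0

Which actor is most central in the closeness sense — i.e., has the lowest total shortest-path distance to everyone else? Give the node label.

D

Farness (sum of distances to all others) for each node — A:16, B:16, C:13, D:12, E:21, F:21, G:13.
The smallest farness is 12, for D, so D has the highest closeness.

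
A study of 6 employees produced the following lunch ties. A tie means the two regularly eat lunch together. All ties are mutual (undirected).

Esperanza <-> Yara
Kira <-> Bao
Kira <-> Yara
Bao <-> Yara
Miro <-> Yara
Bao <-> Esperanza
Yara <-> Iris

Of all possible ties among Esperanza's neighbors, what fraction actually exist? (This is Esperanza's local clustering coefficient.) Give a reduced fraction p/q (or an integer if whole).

Esperanza's neighbors: Bao and Yara (k = 2).
Possible neighbor pairs: C(2,2) = 1. Edges among them: Bao–Yara → e = 1.
Clustering(Esperanza) = 1/1.

1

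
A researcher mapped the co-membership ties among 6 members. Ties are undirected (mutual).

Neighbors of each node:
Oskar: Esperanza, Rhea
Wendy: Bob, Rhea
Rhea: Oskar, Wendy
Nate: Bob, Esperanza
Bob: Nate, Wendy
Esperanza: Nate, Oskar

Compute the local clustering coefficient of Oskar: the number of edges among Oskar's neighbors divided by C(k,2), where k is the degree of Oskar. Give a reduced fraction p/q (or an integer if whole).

Oskar's neighbors: Esperanza and Rhea (k = 2).
Possible neighbor pairs: C(2,2) = 1. Edges among them: none → e = 0.
Clustering(Oskar) = 0/1.

0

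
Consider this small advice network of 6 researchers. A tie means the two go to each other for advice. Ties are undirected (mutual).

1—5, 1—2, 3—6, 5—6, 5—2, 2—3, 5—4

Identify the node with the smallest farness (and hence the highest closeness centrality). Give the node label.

Farness (sum of distances to all others) for each node — 1:8, 2:7, 3:9, 4:10, 5:6, 6:8.
The smallest farness is 6, for 5, so 5 has the highest closeness.

5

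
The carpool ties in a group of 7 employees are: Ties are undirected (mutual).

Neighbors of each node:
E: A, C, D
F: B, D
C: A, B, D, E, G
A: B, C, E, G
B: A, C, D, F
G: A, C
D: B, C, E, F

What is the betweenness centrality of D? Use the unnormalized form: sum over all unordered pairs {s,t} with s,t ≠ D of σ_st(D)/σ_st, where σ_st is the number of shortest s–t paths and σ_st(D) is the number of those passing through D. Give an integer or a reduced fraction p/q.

Pairs whose geodesics pass through D — G–F: 1/3; B–E: 1/3; E–F: 1; C–F: 1/2.
All other pairs contribute 0.
Summing the contributions gives betweenness(D) = 13/6.

13/6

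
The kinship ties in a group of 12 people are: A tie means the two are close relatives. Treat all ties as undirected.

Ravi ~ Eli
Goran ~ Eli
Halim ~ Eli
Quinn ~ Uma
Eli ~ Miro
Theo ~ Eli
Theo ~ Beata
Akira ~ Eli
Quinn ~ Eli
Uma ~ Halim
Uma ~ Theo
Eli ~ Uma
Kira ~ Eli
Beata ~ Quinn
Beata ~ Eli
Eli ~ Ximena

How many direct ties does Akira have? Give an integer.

Akira is directly tied to Eli. That is 1 neighbor, so the degree of Akira is 1.

1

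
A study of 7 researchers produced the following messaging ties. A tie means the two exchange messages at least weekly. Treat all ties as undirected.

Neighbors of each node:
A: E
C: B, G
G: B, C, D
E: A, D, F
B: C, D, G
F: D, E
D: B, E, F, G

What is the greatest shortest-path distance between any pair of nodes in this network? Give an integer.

4

Eccentricity of each node (its greatest distance to any other): A:4, B:3, C:4, D:2, E:3, F:3, G:3.
The maximum eccentricity is 4, realized for instance by the pair A–C via A – E – D – G – C. So the diameter is 4.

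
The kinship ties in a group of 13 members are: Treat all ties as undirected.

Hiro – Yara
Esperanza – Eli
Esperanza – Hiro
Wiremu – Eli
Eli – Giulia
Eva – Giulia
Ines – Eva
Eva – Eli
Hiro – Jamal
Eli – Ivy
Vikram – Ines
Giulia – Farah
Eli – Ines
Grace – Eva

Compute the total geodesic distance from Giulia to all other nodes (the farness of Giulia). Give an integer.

Distances from Giulia: Eli:1, Esperanza:2, Eva:1, Farah:1, Grace:2, Hiro:3, Ines:2, Ivy:2, Jamal:4, Vikram:3, Wiremu:2, Yara:4.
Sum = 1 + 2 + 1 + 1 + 2 + 3 + 2 + 2 + 4 + 3 + 2 + 4 = 27.

27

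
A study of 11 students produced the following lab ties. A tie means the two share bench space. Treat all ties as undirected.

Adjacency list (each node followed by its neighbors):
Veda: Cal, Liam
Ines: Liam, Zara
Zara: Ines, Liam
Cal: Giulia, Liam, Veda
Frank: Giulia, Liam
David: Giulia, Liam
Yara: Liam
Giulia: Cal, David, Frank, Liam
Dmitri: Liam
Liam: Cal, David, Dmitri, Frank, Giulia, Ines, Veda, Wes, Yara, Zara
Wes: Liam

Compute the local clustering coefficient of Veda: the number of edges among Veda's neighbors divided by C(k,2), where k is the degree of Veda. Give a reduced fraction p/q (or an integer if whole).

Veda's neighbors: Cal and Liam (k = 2).
Possible neighbor pairs: C(2,2) = 1. Edges among them: Cal–Liam → e = 1.
Clustering(Veda) = 1/1.

1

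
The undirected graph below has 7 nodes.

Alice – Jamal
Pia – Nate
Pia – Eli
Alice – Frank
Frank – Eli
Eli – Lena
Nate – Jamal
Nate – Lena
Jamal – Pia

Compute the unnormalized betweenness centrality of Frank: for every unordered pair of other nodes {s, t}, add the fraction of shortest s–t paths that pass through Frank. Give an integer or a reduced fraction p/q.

Pairs whose geodesics pass through Frank — Alice–Eli: 1; Alice–Lena: 1/2.
All other pairs contribute 0.
Summing the contributions gives betweenness(Frank) = 3/2.

3/2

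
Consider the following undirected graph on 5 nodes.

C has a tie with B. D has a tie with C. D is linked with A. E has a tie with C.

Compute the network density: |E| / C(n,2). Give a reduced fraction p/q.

There are 4 edges and 5 nodes, so the maximum possible is C(5,2) = 10.
Density = 4/10 = 2/5.

2/5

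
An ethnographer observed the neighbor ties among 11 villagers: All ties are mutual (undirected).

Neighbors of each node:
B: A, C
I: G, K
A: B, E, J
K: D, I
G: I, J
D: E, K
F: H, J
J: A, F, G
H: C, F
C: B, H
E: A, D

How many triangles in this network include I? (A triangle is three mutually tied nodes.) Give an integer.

0

I's neighbors are G and K, but none of them are tied to each other, so no triangle contains I.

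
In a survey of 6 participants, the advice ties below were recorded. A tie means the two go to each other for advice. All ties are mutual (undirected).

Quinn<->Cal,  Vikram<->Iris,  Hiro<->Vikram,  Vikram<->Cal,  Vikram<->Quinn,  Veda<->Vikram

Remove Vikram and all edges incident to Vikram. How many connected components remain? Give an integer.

Without Vikram, the remaining ties split the others into: {Cal, Quinn}; {Hiro}; {Iris}; {Veda}.
That's 4 separate components.

4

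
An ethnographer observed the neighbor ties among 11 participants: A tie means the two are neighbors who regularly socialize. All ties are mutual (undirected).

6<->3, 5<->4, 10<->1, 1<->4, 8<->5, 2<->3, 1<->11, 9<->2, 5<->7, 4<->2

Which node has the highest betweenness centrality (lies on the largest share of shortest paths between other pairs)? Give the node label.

4

Unnormalized betweenness of each node: 1:17, 2:23, 3:9, 4:33, 5:17, 6:0, 7:0, 8:0, 9:0, 10:0, 11:0.
4 has the largest value, 33, making it the main broker — the node through which the most shortest paths run.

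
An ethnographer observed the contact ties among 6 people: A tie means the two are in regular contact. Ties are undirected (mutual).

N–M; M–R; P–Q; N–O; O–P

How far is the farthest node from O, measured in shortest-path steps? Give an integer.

3

Distances from O: M:2, N:1, P:1, Q:2, R:3.
The largest is 3 (to R), so the eccentricity of O is 3.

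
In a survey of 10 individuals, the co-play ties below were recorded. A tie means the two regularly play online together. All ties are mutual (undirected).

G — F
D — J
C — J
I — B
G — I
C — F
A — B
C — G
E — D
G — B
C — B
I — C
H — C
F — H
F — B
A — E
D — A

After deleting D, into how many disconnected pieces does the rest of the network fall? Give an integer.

1

D's neighbors (A, E, and J) remain reachable from one another through other ties, so the rest of the network stays in one piece.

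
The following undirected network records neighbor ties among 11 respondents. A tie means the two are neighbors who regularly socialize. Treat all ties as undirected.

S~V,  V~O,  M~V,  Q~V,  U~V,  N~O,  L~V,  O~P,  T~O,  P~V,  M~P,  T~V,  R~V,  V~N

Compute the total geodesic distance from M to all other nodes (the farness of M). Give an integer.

Distances from M: L:2, N:2, O:2, P:1, Q:2, R:2, S:2, T:2, U:2, V:1.
Sum = 2 + 2 + 2 + 1 + 2 + 2 + 2 + 2 + 2 + 1 = 18.

18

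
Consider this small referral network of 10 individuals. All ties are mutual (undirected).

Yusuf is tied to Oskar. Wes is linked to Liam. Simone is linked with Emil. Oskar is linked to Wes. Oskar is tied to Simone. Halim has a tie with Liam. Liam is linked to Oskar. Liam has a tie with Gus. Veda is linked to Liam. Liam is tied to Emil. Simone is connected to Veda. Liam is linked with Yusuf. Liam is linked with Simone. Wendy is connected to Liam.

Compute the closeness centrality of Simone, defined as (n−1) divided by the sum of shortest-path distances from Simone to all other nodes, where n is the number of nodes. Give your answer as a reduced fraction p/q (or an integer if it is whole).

9/14

Distances from Simone: Emil:1, Gus:2, Halim:2, Liam:1, Oskar:1, Veda:1, Wendy:2, Wes:2, Yusuf:2. Sum = 14.
n = 10, so closeness = 9/14.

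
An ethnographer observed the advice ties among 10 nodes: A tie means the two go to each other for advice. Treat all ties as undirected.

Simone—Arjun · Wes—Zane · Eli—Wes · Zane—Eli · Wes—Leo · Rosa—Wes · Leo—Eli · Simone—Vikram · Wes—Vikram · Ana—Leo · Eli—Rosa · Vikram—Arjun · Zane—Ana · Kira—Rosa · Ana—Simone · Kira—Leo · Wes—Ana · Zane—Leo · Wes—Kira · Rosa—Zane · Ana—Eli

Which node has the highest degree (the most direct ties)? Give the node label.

Wes

Degrees — Ana:5, Arjun:2, Eli:5, Kira:3, Leo:5, Rosa:4, Simone:3, Vikram:3, Wes:7, Zane:5.
The maximum is 7, attained only by Wes.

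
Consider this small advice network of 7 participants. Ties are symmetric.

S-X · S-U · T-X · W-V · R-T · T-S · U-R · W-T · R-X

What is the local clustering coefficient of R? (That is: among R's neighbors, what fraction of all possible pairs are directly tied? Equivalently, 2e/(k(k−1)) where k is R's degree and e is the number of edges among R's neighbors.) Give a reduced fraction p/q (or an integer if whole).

1/3

R's neighbors: T, U, and X (k = 3).
Possible neighbor pairs: C(3,2) = 3. Edges among them: T–X → e = 1.
Clustering(R) = 1/3.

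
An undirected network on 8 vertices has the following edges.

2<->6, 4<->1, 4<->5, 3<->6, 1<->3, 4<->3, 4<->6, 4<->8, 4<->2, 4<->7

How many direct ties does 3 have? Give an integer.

3

3 is directly tied to 1, 4, and 6. That is 3 neighbors, so the degree of 3 is 3.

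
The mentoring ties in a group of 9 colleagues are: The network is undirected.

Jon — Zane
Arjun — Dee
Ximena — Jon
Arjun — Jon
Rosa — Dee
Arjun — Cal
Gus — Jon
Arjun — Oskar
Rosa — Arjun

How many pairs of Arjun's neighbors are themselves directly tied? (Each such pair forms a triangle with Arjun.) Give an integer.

Arjun's neighbors: Cal, Dee, Jon, Oskar, and Rosa.
Neighbor pairs that are themselves tied: Arjun–Dee–Rosa. Each forms one triangle with Arjun, for 1 in total.

1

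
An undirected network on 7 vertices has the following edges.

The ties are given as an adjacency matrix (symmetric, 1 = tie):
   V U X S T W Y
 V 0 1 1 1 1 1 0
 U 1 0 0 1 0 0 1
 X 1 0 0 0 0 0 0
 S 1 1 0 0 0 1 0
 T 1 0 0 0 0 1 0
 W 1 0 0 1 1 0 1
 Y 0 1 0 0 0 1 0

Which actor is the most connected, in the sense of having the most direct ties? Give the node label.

V

Degrees — S:3, T:2, U:3, V:5, W:4, X:1, Y:2.
The maximum is 5, attained only by V.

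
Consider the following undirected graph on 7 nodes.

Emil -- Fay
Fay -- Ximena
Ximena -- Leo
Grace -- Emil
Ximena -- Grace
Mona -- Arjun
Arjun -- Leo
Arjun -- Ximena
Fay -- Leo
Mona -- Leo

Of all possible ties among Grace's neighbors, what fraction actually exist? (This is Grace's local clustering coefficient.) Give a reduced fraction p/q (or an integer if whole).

0

Grace's neighbors: Emil and Ximena (k = 2).
Possible neighbor pairs: C(2,2) = 1. Edges among them: none → e = 0.
Clustering(Grace) = 0/1.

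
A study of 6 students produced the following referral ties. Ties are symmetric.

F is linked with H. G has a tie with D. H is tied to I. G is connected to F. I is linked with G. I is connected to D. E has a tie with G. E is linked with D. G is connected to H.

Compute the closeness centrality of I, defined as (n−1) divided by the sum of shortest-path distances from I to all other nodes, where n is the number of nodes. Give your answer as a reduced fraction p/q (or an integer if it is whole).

5/7

Distances from I: D:1, E:2, F:2, G:1, H:1. Sum = 7.
n = 6, so closeness = 5/7.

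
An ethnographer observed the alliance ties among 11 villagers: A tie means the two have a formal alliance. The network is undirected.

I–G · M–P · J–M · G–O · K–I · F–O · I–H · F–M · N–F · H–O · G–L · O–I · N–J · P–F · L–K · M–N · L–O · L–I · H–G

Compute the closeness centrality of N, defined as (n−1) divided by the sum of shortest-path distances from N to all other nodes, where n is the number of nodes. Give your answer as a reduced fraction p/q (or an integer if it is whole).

Distances from N: F:1, G:3, H:3, I:3, J:1, K:4, L:3, M:1, O:2, P:2. Sum = 23.
n = 11, so closeness = 10/23.

10/23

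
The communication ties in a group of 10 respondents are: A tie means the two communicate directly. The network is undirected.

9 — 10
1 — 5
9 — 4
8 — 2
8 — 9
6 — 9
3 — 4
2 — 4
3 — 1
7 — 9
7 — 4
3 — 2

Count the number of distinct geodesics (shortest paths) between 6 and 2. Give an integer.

The shortest distance is 3. The length-3 paths are: 6–9–8–2; 6–9–4–2.
That gives 2 distinct shortest paths.

2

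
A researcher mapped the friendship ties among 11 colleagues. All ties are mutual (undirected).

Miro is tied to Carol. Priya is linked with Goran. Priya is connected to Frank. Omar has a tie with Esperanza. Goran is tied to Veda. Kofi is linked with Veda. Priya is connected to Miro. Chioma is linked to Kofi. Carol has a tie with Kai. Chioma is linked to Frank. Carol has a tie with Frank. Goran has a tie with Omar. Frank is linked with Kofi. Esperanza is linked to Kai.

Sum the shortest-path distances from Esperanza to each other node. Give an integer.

Distances from Esperanza: Carol:2, Chioma:4, Frank:3, Goran:2, Kai:1, Kofi:4, Miro:3, Omar:1, Priya:3, Veda:3.
Sum = 2 + 4 + 3 + 2 + 1 + 4 + 3 + 1 + 3 + 3 = 26.

26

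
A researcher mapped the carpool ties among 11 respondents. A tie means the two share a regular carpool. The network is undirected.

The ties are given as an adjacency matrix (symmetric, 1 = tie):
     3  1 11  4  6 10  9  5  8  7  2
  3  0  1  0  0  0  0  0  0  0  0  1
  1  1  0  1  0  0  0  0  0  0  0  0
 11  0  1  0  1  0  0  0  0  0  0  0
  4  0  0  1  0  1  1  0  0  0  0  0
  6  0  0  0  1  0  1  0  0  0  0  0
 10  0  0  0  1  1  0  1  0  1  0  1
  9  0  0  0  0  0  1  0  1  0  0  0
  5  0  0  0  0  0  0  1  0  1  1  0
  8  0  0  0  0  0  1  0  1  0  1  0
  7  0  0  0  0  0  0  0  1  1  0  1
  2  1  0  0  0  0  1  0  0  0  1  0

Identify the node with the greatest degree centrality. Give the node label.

10

Degrees — 1:2, 2:3, 3:2, 4:3, 5:3, 6:2, 7:3, 8:3, 9:2, 10:5, 11:2.
The maximum is 5, attained only by 10.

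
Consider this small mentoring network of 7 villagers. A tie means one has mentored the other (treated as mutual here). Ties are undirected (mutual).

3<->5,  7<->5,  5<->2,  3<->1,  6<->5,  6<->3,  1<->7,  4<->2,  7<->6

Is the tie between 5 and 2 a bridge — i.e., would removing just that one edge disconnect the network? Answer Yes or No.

Yes

Without the 5–2 edge there is no alternate route between 5 and 2, so the network disconnects. It is a bridge.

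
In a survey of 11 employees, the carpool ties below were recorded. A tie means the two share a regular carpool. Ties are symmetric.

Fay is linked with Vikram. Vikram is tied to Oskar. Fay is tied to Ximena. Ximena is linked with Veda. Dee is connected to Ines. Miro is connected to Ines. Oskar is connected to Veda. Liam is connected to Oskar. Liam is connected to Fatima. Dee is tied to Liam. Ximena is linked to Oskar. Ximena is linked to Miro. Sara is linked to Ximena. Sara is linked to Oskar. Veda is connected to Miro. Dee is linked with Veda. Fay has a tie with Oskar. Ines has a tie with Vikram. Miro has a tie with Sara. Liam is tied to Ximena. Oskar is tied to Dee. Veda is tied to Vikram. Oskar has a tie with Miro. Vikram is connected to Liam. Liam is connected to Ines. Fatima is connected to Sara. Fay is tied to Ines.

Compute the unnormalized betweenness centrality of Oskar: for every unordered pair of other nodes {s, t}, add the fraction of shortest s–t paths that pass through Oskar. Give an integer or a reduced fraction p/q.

Pairs whose geodesics pass through Oskar — Veda–Fatima: 2/7; Veda–Liam: 1/4; Veda–Sara: 1/3; Veda–Fay: 1/3; Fatima–Fay: 2/6; Miro–Vikram: 1/3; Miro–Liam: 1/3; Miro–Fay: 1/3; Miro–Dee: 1/3; Vikram–Ximena: 1/4; Vikram–Sara: 1; Vikram–Dee: 1/4; Liam–Sara: 1/3; Liam–Fay: 1/4 … (+4 more pairs).
All other pairs contribute 0.
Summing the contributions gives betweenness(Oskar) = 51/7.

51/7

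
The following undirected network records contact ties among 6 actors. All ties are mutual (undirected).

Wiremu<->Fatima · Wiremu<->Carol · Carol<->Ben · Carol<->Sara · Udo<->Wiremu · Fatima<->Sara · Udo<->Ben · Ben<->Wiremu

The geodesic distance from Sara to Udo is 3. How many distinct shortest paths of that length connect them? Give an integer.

The shortest distance is 3. The length-3 paths are: Sara–Carol–Ben–Udo; Sara–Carol–Wiremu–Udo; Sara–Fatima–Wiremu–Udo.
That gives 3 distinct shortest paths.

3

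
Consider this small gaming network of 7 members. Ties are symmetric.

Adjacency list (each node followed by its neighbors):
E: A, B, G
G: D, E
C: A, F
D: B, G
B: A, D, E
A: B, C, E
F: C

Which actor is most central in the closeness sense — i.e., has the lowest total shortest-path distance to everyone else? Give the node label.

Farness (sum of distances to all others) for each node — A:9, B:10, C:12, D:13, E:10, F:17, G:13.
The smallest farness is 9, for A, so A has the highest closeness.

A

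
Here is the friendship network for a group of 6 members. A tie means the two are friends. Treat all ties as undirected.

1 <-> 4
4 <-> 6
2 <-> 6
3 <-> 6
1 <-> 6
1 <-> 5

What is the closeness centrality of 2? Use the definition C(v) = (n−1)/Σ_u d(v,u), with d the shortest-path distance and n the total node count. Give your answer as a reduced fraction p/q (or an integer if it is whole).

Distances from 2: 1:2, 3:2, 4:2, 5:3, 6:1. Sum = 10.
n = 6, so closeness = 5/10 = 1/2.

1/2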